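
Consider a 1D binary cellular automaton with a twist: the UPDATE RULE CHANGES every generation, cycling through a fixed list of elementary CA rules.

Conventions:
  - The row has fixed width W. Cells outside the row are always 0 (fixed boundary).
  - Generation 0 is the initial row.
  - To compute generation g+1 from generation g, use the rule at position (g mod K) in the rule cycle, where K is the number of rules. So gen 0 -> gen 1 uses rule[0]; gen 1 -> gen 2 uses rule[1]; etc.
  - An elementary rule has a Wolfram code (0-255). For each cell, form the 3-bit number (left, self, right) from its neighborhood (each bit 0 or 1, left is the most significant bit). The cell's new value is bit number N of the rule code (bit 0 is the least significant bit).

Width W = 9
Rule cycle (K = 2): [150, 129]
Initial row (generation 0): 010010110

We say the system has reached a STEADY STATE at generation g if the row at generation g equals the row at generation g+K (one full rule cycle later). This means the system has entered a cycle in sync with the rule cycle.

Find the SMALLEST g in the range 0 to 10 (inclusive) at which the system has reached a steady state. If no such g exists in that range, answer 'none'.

Gen 0: 010010110
Gen 1 (rule 150): 111110001
Gen 2 (rule 129): 011100100
Gen 3 (rule 150): 101011110
Gen 4 (rule 129): 000001100
Gen 5 (rule 150): 000010010
Gen 6 (rule 129): 111000000
Gen 7 (rule 150): 010100000
Gen 8 (rule 129): 000001111
Gen 9 (rule 150): 000010110
Gen 10 (rule 129): 111000000
Gen 11 (rule 150): 010100000
Gen 12 (rule 129): 000001111

Answer: none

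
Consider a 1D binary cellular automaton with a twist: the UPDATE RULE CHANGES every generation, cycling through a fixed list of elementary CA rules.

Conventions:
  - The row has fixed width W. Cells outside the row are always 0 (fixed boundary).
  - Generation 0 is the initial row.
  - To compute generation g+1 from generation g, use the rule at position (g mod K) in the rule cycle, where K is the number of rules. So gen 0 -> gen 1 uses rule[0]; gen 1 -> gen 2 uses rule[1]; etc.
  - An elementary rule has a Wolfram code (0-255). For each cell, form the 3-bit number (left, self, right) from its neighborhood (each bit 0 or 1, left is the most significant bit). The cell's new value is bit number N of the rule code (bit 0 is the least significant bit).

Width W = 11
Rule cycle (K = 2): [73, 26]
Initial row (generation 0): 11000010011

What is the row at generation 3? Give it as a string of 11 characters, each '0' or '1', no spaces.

Answer: 00000000110

Derivation:
Gen 0: 11000010011
Gen 1 (rule 73): 11011000011
Gen 2 (rule 26): 10010100110
Gen 3 (rule 73): 00000000110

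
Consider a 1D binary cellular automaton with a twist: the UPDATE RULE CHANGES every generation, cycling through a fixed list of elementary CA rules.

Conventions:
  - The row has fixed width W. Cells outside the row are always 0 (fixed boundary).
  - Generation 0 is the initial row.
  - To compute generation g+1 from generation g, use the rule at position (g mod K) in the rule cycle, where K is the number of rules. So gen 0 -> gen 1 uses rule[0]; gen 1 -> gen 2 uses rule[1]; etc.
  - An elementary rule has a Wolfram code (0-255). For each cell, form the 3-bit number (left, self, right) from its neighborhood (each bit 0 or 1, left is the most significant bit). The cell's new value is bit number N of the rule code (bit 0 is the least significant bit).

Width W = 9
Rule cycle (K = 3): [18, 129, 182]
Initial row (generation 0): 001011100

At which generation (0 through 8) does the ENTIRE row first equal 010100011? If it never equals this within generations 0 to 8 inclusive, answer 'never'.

Answer: never

Derivation:
Gen 0: 001011100
Gen 1 (rule 18): 010000010
Gen 2 (rule 129): 000111000
Gen 3 (rule 182): 001010100
Gen 4 (rule 18): 010000010
Gen 5 (rule 129): 000111000
Gen 6 (rule 182): 001010100
Gen 7 (rule 18): 010000010
Gen 8 (rule 129): 000111000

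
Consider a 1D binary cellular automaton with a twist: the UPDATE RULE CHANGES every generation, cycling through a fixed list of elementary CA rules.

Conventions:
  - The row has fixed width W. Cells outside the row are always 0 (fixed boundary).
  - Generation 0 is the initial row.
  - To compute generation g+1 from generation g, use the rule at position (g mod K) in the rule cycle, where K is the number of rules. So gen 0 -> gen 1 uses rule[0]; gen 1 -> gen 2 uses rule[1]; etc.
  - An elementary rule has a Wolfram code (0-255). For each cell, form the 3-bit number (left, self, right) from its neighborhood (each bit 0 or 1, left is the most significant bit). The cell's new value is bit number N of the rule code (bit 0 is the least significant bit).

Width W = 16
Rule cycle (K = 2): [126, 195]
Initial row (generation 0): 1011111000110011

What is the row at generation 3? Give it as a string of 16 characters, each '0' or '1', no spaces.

Answer: 1111111111100001

Derivation:
Gen 0: 1011111000110011
Gen 1 (rule 126): 1110001101111111
Gen 2 (rule 195): 0110110100111111
Gen 3 (rule 126): 1111111111100001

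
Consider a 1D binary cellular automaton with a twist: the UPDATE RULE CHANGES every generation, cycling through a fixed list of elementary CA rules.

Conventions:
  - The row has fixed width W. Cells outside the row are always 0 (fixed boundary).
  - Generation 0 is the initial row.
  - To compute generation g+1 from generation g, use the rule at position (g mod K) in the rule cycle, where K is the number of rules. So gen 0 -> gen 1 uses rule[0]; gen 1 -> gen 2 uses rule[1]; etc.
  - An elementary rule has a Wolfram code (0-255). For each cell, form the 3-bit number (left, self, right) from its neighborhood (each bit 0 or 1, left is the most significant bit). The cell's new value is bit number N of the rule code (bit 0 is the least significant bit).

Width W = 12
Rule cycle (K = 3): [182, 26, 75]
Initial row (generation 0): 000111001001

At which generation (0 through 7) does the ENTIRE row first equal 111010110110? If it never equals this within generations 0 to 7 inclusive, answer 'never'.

Answer: 4

Derivation:
Gen 0: 000111001001
Gen 1 (rule 182): 001010111111
Gen 2 (rule 26): 010000100000
Gen 3 (rule 75): 100111001111
Gen 4 (rule 182): 111010110110
Gen 5 (rule 26): 100000100101
Gen 6 (rule 75): 001111001000
Gen 7 (rule 182): 010110111100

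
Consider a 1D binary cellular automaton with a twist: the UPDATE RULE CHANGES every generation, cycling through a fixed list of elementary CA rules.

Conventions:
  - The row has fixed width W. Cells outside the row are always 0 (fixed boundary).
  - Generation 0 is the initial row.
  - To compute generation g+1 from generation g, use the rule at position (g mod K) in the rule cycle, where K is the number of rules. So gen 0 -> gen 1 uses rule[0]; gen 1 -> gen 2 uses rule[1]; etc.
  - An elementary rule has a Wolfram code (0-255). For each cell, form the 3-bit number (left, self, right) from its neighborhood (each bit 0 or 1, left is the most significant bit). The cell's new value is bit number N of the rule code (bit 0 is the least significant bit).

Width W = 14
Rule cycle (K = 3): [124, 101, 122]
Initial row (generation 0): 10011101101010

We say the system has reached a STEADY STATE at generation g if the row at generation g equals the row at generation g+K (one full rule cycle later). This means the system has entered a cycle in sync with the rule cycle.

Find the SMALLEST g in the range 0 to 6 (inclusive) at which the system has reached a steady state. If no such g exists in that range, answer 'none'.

Answer: none

Derivation:
Gen 0: 10011101101010
Gen 1 (rule 124): 11010111111111
Gen 2 (rule 101): 01111000000001
Gen 3 (rule 122): 11001100000010
Gen 4 (rule 124): 11101110000011
Gen 5 (rule 101): 00110010111001
Gen 6 (rule 122): 01111101101110
Gen 7 (rule 124): 01000111111011
Gen 8 (rule 101): 01010000001101
Gen 9 (rule 122): 10101000011110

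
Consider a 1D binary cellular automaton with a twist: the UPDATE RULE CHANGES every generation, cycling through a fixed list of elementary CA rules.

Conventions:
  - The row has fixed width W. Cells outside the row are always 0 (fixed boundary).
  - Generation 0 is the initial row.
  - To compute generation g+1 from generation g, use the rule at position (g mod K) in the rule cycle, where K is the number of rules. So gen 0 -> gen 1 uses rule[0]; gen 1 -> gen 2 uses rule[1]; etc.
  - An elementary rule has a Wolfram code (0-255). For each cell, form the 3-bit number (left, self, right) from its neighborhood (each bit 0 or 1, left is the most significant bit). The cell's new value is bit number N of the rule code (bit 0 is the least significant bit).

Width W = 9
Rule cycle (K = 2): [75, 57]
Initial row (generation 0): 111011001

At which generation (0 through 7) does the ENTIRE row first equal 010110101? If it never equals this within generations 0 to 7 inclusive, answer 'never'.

Gen 0: 111011001
Gen 1 (rule 75): 101011010
Gen 2 (rule 57): 010110101
Gen 3 (rule 75): 100110000
Gen 4 (rule 57): 010101111
Gen 5 (rule 75): 100001001
Gen 6 (rule 57): 011100100
Gen 7 (rule 75): 110101001

Answer: 2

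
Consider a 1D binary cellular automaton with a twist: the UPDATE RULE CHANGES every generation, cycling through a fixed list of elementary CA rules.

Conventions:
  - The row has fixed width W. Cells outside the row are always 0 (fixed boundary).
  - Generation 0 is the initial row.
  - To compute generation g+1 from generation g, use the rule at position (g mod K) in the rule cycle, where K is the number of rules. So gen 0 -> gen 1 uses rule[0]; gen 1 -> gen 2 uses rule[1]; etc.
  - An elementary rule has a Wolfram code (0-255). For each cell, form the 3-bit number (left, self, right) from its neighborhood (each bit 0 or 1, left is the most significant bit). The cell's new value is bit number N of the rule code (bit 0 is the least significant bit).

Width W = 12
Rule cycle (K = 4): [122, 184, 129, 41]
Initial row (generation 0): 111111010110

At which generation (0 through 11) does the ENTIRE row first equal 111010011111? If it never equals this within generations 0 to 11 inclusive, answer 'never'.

Gen 0: 111111010110
Gen 1 (rule 122): 100001101111
Gen 2 (rule 184): 010001011110
Gen 3 (rule 129): 000100001100
Gen 4 (rule 41): 110001101001
Gen 5 (rule 122): 111011110110
Gen 6 (rule 184): 110111101101
Gen 7 (rule 129): 000011000000
Gen 8 (rule 41): 111010011111
Gen 9 (rule 122): 101101110001
Gen 10 (rule 184): 011011101000
Gen 11 (rule 129): 000001000011

Answer: 8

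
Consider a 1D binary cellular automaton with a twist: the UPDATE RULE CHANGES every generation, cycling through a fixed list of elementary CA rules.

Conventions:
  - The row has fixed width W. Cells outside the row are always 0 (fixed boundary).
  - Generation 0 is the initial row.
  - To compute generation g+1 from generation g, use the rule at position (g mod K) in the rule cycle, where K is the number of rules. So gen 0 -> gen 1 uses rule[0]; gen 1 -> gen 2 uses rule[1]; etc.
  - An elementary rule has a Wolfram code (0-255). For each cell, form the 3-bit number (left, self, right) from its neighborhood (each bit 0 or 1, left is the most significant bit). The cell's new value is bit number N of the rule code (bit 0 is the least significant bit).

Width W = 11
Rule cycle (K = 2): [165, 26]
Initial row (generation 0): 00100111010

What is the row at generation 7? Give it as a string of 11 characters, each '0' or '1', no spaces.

Gen 0: 00100111010
Gen 1 (rule 165): 10100010110
Gen 2 (rule 26): 00010100101
Gen 3 (rule 165): 11011100111
Gen 4 (rule 26): 10010011100
Gen 5 (rule 165): 10010001001
Gen 6 (rule 26): 01101010110
Gen 7 (rule 165): 00011111000

Answer: 00011111000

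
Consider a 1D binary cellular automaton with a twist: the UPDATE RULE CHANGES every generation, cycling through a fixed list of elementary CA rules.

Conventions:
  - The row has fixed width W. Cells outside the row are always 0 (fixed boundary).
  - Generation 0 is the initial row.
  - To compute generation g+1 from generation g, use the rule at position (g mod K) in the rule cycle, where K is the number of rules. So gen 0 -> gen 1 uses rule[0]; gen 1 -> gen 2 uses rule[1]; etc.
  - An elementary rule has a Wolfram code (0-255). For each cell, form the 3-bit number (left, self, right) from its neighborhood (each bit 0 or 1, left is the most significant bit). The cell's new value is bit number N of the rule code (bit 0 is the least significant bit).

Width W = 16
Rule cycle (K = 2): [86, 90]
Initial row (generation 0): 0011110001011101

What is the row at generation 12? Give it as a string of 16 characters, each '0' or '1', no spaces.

Answer: 1000101011100000

Derivation:
Gen 0: 0011110001011101
Gen 1 (rule 86): 0100011011000101
Gen 2 (rule 90): 1010111011101000
Gen 3 (rule 86): 1010001000101100
Gen 4 (rule 90): 0001010101001110
Gen 5 (rule 86): 0011010101110011
Gen 6 (rule 90): 0111000001011111
Gen 7 (rule 86): 1001100011000001
Gen 8 (rule 90): 0111110111100010
Gen 9 (rule 86): 1000010000110111
Gen 10 (rule 90): 0100101001110101
Gen 11 (rule 86): 1111101110010101
Gen 12 (rule 90): 1000101011100000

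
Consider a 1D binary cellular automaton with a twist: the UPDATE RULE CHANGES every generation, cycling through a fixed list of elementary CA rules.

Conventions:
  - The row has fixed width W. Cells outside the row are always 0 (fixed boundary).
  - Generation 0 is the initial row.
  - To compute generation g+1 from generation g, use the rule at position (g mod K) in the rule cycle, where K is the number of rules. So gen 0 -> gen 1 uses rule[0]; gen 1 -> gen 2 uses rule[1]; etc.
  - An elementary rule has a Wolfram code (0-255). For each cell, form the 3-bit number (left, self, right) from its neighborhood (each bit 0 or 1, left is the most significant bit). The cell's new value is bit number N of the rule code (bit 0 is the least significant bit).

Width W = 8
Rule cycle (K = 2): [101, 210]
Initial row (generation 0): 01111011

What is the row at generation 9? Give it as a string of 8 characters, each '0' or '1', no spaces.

Gen 0: 01111011
Gen 1 (rule 101): 00001101
Gen 2 (rule 210): 00010100
Gen 3 (rule 101): 11011101
Gen 4 (rule 210): 01001100
Gen 5 (rule 101): 01000101
Gen 6 (rule 210): 10101000
Gen 7 (rule 101): 11111011
Gen 8 (rule 210): 01111001
Gen 9 (rule 101): 00001001

Answer: 00001001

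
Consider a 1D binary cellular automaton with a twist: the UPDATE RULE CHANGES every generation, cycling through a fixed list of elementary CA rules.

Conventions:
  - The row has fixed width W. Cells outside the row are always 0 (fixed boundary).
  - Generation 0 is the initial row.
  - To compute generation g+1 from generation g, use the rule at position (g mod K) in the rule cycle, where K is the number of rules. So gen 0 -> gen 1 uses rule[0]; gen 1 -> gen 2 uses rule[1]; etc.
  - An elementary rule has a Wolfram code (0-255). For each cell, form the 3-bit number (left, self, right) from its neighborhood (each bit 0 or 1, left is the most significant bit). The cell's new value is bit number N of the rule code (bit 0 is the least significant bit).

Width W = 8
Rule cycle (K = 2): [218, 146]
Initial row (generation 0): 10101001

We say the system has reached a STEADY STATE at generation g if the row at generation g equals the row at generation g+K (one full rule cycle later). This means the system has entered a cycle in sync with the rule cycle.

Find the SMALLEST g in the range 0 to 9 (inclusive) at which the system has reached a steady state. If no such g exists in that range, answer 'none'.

Answer: 8

Derivation:
Gen 0: 10101001
Gen 1 (rule 218): 00000110
Gen 2 (rule 146): 00001001
Gen 3 (rule 218): 00010110
Gen 4 (rule 146): 00100001
Gen 5 (rule 218): 01010010
Gen 6 (rule 146): 10001101
Gen 7 (rule 218): 01011100
Gen 8 (rule 146): 10001010
Gen 9 (rule 218): 01010001
Gen 10 (rule 146): 10001010
Gen 11 (rule 218): 01010001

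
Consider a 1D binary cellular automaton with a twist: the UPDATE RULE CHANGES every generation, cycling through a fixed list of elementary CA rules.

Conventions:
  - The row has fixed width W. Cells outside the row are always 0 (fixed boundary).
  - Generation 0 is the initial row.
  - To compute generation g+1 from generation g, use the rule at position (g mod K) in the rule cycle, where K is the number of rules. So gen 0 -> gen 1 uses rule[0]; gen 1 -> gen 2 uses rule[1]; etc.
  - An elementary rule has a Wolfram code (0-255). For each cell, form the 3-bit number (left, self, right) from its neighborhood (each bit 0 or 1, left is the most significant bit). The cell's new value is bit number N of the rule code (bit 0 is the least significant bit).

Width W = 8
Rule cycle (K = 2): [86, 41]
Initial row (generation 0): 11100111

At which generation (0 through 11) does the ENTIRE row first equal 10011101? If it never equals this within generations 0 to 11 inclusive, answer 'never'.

Answer: never

Derivation:
Gen 0: 11100111
Gen 1 (rule 86): 00111001
Gen 2 (rule 41): 10100000
Gen 3 (rule 86): 10110000
Gen 4 (rule 41): 01100111
Gen 5 (rule 86): 10111001
Gen 6 (rule 41): 01100000
Gen 7 (rule 86): 10110000
Gen 8 (rule 41): 01100111
Gen 9 (rule 86): 10111001
Gen 10 (rule 41): 01100000
Gen 11 (rule 86): 10110000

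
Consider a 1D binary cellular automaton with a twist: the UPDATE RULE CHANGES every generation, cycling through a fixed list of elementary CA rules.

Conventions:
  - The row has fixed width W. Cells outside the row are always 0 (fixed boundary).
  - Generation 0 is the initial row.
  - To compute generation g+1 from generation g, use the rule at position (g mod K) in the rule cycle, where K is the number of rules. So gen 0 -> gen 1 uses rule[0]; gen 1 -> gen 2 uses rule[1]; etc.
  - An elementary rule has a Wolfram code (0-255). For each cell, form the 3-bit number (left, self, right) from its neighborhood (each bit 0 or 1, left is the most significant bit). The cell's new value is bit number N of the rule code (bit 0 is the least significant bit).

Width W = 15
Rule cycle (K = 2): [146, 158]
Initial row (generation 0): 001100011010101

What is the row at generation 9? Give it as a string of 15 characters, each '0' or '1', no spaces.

Gen 0: 001100011010101
Gen 1 (rule 146): 010010100000000
Gen 2 (rule 158): 111110110000000
Gen 3 (rule 146): 011100001000000
Gen 4 (rule 158): 111010011100000
Gen 5 (rule 146): 010001101010000
Gen 6 (rule 158): 111011001011000
Gen 7 (rule 146): 010000110000100
Gen 8 (rule 158): 111001101001110
Gen 9 (rule 146): 010110000110101

Answer: 010110000110101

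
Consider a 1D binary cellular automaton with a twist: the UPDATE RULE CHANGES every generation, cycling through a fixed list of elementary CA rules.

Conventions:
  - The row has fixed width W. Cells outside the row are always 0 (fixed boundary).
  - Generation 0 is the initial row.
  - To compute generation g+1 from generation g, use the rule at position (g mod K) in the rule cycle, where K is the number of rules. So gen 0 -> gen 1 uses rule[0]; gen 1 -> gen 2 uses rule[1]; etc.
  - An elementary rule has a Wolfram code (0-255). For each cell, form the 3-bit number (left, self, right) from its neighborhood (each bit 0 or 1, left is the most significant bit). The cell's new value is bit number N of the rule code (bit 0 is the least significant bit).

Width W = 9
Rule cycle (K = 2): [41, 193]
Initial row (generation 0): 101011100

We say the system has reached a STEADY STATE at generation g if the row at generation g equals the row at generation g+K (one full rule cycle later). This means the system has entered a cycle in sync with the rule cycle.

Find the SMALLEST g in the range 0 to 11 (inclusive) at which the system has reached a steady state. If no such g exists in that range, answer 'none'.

Answer: none

Derivation:
Gen 0: 101011100
Gen 1 (rule 41): 010110001
Gen 2 (rule 193): 000010100
Gen 3 (rule 41): 111001001
Gen 4 (rule 193): 011000000
Gen 5 (rule 41): 010011111
Gen 6 (rule 193): 000001111
Gen 7 (rule 41): 111101000
Gen 8 (rule 193): 011100011
Gen 9 (rule 41): 010001010
Gen 10 (rule 193): 000100000
Gen 11 (rule 41): 110001111
Gen 12 (rule 193): 010100111
Gen 13 (rule 41): 001000100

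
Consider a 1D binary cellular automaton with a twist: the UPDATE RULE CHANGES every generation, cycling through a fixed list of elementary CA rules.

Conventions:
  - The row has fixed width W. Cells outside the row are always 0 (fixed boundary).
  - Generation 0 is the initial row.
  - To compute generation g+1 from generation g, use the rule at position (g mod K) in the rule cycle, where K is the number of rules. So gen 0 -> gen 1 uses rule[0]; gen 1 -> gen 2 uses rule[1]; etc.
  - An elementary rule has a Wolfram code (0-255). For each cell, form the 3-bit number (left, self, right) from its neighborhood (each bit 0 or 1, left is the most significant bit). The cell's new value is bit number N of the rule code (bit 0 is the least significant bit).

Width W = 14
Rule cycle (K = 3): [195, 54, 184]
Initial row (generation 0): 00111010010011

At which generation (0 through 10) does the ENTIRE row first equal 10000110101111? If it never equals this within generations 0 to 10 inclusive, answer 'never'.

Gen 0: 00111010010011
Gen 1 (rule 195): 11011000100101
Gen 2 (rule 54): 00100101111111
Gen 3 (rule 184): 00010011111110
Gen 4 (rule 195): 11100101111110
Gen 5 (rule 54): 00011110000001
Gen 6 (rule 184): 00011101000000
Gen 7 (rule 195): 11101100011111
Gen 8 (rule 54): 00010010100000
Gen 9 (rule 184): 00001001010000
Gen 10 (rule 195): 11110010000111

Answer: never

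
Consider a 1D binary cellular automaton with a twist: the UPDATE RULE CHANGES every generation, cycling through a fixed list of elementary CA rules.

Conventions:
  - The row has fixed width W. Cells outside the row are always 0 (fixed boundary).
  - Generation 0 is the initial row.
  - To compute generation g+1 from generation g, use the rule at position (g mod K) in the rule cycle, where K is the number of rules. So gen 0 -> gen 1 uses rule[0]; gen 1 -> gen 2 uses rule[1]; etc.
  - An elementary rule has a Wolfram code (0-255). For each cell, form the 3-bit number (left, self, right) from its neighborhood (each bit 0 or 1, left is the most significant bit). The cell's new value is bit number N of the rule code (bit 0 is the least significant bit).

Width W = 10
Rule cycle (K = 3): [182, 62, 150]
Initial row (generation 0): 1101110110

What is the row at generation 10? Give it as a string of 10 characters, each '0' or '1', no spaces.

Gen 0: 1101110110
Gen 1 (rule 182): 0010101001
Gen 2 (rule 62): 0111111111
Gen 3 (rule 150): 1011111110
Gen 4 (rule 182): 1101111101
Gen 5 (rule 62): 1011000011
Gen 6 (rule 150): 1000100100
Gen 7 (rule 182): 1101111110
Gen 8 (rule 62): 1011000001
Gen 9 (rule 150): 1000100011
Gen 10 (rule 182): 1101110100

Answer: 1101110100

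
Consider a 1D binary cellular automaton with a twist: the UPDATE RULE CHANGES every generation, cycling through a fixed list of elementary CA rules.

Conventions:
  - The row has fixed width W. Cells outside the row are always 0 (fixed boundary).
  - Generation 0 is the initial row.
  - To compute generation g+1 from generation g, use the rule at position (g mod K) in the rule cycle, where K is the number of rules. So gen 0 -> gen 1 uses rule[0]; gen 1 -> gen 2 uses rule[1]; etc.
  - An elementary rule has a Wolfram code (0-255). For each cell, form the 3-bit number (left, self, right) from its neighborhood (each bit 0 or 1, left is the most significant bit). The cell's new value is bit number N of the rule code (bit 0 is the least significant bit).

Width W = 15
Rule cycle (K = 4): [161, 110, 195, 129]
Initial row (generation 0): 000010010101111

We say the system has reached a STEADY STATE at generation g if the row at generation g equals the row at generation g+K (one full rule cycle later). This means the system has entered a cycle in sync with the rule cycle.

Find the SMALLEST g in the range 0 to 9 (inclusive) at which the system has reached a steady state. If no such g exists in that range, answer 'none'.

Answer: none

Derivation:
Gen 0: 000010010101111
Gen 1 (rule 161): 111000001010110
Gen 2 (rule 110): 101000011111110
Gen 3 (rule 195): 000011101111110
Gen 4 (rule 129): 111001000111100
Gen 5 (rule 161): 010000010011001
Gen 6 (rule 110): 110000110111011
Gen 7 (rule 195): 010111010011001
Gen 8 (rule 129): 000010000000000
Gen 9 (rule 161): 111000111111111
Gen 10 (rule 110): 101001100000001
Gen 11 (rule 195): 000010101111110
Gen 12 (rule 129): 111000000111100
Gen 13 (rule 161): 010011110011001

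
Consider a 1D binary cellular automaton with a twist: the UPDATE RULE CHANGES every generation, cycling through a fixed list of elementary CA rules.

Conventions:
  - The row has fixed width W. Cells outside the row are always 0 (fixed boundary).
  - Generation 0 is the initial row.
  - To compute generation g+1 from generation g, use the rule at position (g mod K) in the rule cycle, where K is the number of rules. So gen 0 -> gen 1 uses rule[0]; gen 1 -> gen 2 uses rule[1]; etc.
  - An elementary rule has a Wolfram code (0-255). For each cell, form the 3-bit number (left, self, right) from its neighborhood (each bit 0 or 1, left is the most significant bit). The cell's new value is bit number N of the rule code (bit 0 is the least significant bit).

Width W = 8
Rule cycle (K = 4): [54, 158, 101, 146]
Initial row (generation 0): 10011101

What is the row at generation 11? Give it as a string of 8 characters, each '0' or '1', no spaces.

Gen 0: 10011101
Gen 1 (rule 54): 11100011
Gen 2 (rule 158): 11010110
Gen 3 (rule 101): 01111010
Gen 4 (rule 146): 10110001
Gen 5 (rule 54): 11001011
Gen 6 (rule 158): 10111010
Gen 7 (rule 101): 11001110
Gen 8 (rule 146): 00110101
Gen 9 (rule 54): 01001111
Gen 10 (rule 158): 11111110
Gen 11 (rule 101): 00000010

Answer: 00000010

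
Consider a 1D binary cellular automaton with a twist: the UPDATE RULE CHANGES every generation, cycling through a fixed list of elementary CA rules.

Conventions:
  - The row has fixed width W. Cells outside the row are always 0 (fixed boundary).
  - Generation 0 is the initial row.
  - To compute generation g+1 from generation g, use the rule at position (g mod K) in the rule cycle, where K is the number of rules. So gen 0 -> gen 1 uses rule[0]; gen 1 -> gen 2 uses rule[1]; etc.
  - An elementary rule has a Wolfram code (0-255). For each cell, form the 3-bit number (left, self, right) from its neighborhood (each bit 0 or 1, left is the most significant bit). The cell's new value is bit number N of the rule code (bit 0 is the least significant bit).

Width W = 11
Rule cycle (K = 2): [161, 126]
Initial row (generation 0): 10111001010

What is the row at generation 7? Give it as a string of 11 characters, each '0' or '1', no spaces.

Gen 0: 10111001010
Gen 1 (rule 161): 01010000100
Gen 2 (rule 126): 11111001110
Gen 3 (rule 161): 01110000100
Gen 4 (rule 126): 11011001110
Gen 5 (rule 161): 00100000100
Gen 6 (rule 126): 01110001110
Gen 7 (rule 161): 00100100100

Answer: 00100100100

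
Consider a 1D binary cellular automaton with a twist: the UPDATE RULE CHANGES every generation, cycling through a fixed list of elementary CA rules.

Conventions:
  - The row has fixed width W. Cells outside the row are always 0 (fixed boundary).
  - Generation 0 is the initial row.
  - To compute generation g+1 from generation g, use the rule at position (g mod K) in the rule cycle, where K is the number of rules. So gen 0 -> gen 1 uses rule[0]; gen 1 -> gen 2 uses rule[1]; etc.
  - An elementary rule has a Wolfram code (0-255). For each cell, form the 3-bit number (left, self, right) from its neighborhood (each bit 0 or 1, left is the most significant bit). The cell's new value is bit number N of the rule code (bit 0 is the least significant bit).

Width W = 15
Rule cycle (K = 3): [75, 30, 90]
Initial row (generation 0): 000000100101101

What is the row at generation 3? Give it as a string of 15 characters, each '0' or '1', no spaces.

Answer: 010001100001001

Derivation:
Gen 0: 000000100101101
Gen 1 (rule 75): 111111001001100
Gen 2 (rule 30): 100000111111010
Gen 3 (rule 90): 010001100001001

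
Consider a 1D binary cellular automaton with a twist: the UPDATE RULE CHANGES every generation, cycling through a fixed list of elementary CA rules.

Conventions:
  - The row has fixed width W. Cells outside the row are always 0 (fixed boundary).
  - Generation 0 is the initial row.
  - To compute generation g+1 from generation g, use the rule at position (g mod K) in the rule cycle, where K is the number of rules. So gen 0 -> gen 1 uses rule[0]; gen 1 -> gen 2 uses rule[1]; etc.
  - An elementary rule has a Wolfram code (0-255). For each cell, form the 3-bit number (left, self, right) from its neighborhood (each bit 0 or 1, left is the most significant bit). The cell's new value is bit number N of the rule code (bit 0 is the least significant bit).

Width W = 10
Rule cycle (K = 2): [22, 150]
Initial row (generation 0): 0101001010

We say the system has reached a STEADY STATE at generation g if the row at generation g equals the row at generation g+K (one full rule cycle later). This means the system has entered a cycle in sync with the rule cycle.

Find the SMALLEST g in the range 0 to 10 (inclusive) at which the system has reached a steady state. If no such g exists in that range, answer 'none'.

Gen 0: 0101001010
Gen 1 (rule 22): 1101111011
Gen 2 (rule 150): 0000110000
Gen 3 (rule 22): 0001001000
Gen 4 (rule 150): 0011111100
Gen 5 (rule 22): 0100000010
Gen 6 (rule 150): 1110000111
Gen 7 (rule 22): 0001001000
Gen 8 (rule 150): 0011111100
Gen 9 (rule 22): 0100000010
Gen 10 (rule 150): 1110000111
Gen 11 (rule 22): 0001001000
Gen 12 (rule 150): 0011111100

Answer: none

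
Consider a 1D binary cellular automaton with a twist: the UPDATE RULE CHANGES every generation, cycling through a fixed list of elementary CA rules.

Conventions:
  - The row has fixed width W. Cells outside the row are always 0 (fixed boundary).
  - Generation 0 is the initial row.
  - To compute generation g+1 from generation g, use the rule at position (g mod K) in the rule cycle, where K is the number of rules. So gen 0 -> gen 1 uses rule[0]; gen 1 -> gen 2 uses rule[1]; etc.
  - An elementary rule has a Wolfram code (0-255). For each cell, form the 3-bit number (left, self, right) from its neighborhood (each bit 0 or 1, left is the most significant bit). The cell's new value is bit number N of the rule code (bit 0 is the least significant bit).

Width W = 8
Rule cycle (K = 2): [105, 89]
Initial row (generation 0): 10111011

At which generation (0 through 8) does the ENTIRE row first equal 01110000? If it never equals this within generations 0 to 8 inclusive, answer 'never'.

Gen 0: 10111011
Gen 1 (rule 105): 01101111
Gen 2 (rule 89): 01101001
Gen 3 (rule 105): 01110000
Gen 4 (rule 89): 01011111
Gen 5 (rule 105): 00110001
Gen 6 (rule 89): 10111100
Gen 7 (rule 105): 01100101
Gen 8 (rule 89): 01110000

Answer: 3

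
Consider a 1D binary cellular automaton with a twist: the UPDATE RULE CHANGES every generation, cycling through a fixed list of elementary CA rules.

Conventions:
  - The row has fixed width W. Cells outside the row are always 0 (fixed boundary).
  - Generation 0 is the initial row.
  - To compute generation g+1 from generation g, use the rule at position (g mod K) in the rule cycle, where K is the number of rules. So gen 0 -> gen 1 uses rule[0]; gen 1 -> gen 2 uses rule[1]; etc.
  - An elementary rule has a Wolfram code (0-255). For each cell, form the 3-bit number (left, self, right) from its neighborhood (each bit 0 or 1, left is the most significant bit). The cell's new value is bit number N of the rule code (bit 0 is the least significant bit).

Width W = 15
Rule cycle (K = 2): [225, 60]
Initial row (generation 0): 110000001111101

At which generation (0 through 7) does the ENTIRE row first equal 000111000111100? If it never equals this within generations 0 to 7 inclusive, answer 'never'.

Answer: never

Derivation:
Gen 0: 110000001111101
Gen 1 (rule 225): 010111100111110
Gen 2 (rule 60): 011100010100001
Gen 3 (rule 225): 001101001001100
Gen 4 (rule 60): 001011101101010
Gen 5 (rule 225): 100101110110100
Gen 6 (rule 60): 110111001101110
Gen 7 (rule 225): 011011000110110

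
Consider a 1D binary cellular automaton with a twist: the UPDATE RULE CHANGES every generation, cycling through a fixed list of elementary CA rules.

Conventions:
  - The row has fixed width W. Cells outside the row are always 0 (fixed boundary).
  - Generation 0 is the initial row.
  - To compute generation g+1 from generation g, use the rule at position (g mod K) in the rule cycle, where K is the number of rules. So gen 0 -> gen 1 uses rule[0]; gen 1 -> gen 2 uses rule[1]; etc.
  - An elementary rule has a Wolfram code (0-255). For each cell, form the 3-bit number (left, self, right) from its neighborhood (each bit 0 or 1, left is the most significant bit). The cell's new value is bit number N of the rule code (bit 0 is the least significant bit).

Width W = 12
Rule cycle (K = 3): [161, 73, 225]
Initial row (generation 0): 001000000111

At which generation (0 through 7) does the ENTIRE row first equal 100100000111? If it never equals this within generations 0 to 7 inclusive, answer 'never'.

Answer: 3

Derivation:
Gen 0: 001000000111
Gen 1 (rule 161): 100011110010
Gen 2 (rule 73): 001010010000
Gen 3 (rule 225): 100100000111
Gen 4 (rule 161): 000001110010
Gen 5 (rule 73): 111101010000
Gen 6 (rule 225): 011110100111
Gen 7 (rule 161): 001101000010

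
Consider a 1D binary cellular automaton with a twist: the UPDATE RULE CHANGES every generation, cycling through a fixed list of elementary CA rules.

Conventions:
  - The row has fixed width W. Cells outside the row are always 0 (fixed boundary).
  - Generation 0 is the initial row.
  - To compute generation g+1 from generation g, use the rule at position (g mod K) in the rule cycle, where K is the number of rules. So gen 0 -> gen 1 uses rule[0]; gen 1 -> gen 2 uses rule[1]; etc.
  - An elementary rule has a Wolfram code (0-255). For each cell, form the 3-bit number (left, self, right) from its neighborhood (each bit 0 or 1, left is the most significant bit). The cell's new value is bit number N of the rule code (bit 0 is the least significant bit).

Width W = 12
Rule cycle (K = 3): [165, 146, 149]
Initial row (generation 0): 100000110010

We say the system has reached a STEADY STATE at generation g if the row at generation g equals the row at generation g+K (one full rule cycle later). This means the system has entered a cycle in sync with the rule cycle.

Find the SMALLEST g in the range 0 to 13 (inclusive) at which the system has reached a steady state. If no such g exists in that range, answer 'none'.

Answer: none

Derivation:
Gen 0: 100000110010
Gen 1 (rule 165): 101110000010
Gen 2 (rule 146): 000101000101
Gen 3 (rule 149): 110101110101
Gen 4 (rule 165): 001110101111
Gen 5 (rule 146): 010100000110
Gen 6 (rule 149): 010111110001
Gen 7 (rule 165): 011011100101
Gen 8 (rule 146): 100001011000
Gen 9 (rule 149): 111101000111
Gen 10 (rule 165): 011011010010
Gen 11 (rule 146): 100000001101
Gen 12 (rule 149): 111111100001
Gen 13 (rule 165): 011111001101
Gen 14 (rule 146): 101110110000
Gen 15 (rule 149): 100100001111
Gen 16 (rule 165): 100101100110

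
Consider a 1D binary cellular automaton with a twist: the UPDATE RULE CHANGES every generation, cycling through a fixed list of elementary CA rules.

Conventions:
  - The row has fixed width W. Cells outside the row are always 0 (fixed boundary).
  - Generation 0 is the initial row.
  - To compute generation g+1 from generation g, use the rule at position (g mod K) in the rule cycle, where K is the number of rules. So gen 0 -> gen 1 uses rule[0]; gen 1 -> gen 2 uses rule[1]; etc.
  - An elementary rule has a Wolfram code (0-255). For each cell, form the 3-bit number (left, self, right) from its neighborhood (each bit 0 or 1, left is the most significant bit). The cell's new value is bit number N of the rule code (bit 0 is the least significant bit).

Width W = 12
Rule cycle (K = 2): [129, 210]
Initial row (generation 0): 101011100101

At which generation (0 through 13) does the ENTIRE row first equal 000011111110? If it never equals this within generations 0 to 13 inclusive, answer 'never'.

Gen 0: 101011100101
Gen 1 (rule 129): 000001000000
Gen 2 (rule 210): 000010100000
Gen 3 (rule 129): 111000001111
Gen 4 (rule 210): 011100010111
Gen 5 (rule 129): 001001000010
Gen 6 (rule 210): 010110100101
Gen 7 (rule 129): 000000000000
Gen 8 (rule 210): 000000000000
Gen 9 (rule 129): 111111111111
Gen 10 (rule 210): 011111111111
Gen 11 (rule 129): 001111111110
Gen 12 (rule 210): 010111111111
Gen 13 (rule 129): 000011111110

Answer: 13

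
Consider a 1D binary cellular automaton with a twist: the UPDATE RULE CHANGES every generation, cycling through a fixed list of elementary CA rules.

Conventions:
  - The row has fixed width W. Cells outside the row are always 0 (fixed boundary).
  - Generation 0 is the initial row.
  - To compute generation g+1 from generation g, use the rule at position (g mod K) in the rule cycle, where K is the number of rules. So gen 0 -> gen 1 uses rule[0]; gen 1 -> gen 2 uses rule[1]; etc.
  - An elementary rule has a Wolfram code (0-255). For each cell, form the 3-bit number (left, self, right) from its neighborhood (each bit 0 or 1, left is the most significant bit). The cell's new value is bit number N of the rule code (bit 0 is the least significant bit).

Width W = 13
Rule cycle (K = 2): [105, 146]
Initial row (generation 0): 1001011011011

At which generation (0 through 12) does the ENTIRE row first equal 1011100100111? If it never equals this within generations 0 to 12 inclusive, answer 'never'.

Gen 0: 1001011011011
Gen 1 (rule 105): 0000111111111
Gen 2 (rule 146): 0001011111110
Gen 3 (rule 105): 1100110000010
Gen 4 (rule 146): 0011001000101
Gen 5 (rule 105): 1011000010010
Gen 6 (rule 146): 0000100101101
Gen 7 (rule 105): 1110000011110
Gen 8 (rule 146): 0101000101101
Gen 9 (rule 105): 0010010011110
Gen 10 (rule 146): 0101101101101
Gen 11 (rule 105): 0011111111110
Gen 12 (rule 146): 0101111111101

Answer: never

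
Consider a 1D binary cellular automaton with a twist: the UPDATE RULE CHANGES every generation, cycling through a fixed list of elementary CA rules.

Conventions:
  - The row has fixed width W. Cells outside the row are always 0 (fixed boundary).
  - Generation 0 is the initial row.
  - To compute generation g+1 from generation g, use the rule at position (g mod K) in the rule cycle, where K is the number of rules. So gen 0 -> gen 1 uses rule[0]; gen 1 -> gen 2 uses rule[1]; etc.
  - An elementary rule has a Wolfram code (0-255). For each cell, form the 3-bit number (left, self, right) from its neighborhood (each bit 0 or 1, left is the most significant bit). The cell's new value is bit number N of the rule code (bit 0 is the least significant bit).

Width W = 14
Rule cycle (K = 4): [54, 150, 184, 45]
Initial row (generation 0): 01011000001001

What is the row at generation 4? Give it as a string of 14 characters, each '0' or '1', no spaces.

Gen 0: 01011000001001
Gen 1 (rule 54): 11100100011111
Gen 2 (rule 150): 01011110101110
Gen 3 (rule 184): 00111101011101
Gen 4 (rule 45): 10100011110011

Answer: 10100011110011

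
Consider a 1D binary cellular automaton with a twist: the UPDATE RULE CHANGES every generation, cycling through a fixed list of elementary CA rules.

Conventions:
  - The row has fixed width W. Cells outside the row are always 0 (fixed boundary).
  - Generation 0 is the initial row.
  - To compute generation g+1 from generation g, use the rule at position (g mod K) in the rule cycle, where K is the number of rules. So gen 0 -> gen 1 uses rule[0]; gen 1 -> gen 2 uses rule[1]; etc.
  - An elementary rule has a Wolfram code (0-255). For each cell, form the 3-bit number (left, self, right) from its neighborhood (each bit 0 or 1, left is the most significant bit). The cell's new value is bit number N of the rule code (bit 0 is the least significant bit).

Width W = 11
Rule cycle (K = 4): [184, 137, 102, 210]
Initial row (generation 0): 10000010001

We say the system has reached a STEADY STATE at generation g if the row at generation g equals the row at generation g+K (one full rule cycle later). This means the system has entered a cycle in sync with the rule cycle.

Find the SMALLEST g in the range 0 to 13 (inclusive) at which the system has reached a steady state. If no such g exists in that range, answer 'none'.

Answer: none

Derivation:
Gen 0: 10000010001
Gen 1 (rule 184): 01000001000
Gen 2 (rule 137): 00011100011
Gen 3 (rule 102): 00100100101
Gen 4 (rule 210): 01011011000
Gen 5 (rule 184): 00110110100
Gen 6 (rule 137): 10100100001
Gen 7 (rule 102): 11101100011
Gen 8 (rule 210): 01100110101
Gen 9 (rule 184): 01010101010
Gen 10 (rule 137): 00000000000
Gen 11 (rule 102): 00000000000
Gen 12 (rule 210): 00000000000
Gen 13 (rule 184): 00000000000
Gen 14 (rule 137): 11111111111
Gen 15 (rule 102): 00000000001
Gen 16 (rule 210): 00000000010
Gen 17 (rule 184): 00000000001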